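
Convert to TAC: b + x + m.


Break into single-operator statements:
t1 = b + x
t2 = t1 + m


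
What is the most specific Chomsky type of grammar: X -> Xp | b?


Left-linear: every RHS is a terminal or one nonterminal followed by a terminal
Classification: Type 3 (Regular)


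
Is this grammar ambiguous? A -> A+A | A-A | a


'a+a-a' has two parse trees (no precedence encoded between + and -)
Ambiguous


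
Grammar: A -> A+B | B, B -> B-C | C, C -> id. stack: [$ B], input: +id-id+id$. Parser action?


lookahead ∉ {-} so B won't extend; reduce A -> B
Action: reduce (A -> B)


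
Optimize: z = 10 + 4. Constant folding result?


10 + 4 = 14 at compile time
Optimized: z = 14


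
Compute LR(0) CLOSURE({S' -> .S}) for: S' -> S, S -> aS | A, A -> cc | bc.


Start: S' -> .S
For each item with dot before a nonterminal B, add B -> .γ for every B-production
Closure: [S' -> .S, S -> .aS, S -> .A, A -> .cc, A -> .bc]


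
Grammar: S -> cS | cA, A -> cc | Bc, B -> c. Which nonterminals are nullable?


A nonterminal is nullable iff some alternative derives ε (directly, or every symbol in it is nullable)
Nullable: {}


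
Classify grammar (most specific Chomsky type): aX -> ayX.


LHS has context (more than one symbol) and |LHS| ≤ |RHS|
Classification: Type 1 (Context-Sensitive)


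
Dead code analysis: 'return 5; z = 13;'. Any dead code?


statement follows a return and is unreachable
Dead: 'z = 13'


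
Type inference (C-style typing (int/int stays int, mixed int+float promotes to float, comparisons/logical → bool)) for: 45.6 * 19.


Operand types: float * int
Rule: mixed int/float promotes to float; int/int stays int
Result type: float


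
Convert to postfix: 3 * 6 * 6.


Left to right (same or higher precedence on left)
Postfix: 3 6 * 6 *


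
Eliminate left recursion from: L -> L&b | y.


Left-recursive alternatives: L&b; non-recursive: y
Introduce L': L -> yL', L' -> &bL' | ε


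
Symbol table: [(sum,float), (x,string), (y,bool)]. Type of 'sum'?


Lookup 'sum' → type float


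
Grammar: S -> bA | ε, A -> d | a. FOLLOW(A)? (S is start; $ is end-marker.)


$ ∈ FOLLOW(S). For each A -> αBβ: add FIRST(β)\{ε} to FOLLOW(B); if β nullable, add FOLLOW(A).
FOLLOW(A) = {$}


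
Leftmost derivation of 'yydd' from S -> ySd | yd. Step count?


Derivation: S => ySd => yydd
Steps: 2


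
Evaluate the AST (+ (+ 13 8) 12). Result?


Evaluate inner: (+ 13 8) = 21
Evaluate root: (+ 21 12) = 33
Result: 33


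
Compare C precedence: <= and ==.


'<=' is relational (level 7); '==' is equality (level 6)
Higher level binds tighter
'<=' has higher precedence than '=='


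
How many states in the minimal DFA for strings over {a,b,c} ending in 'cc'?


Track the longest suffix of input matching a prefix of 'cc': 3 classes (prefixes of length 0..2)
Minimal DFA: 3 states


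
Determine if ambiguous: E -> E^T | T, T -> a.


precedence layered via separate nonterminal T: deterministic
Unambiguous


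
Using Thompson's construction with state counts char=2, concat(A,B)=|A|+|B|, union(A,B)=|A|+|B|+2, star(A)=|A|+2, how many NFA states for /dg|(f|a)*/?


Syntax tree has 4 char leaf(s), 2 union(s), 1 star(s)
chars contribute 4×2 = 8; each union adds +2; each star adds +2
Total: 8 + 4 + 2 = 14 states


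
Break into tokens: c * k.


Scan left to right, longest-match per lexeme
Tokens: ID(c), OP(*), ID(k)


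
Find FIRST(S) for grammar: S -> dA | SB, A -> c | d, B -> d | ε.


Per alternative of S: FIRST(dA) = {d}; FIRST(SB) = {d}
FIRST(S) = {d}


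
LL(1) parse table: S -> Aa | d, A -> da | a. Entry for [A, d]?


For [A, d]: 'd' ∈ FIRST(da)
Entry: A -> da


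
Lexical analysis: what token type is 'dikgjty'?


Pattern: letter/underscore followed by alphanumerics, not a keyword
Type: IDENTIFIER


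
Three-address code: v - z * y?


Break into single-operator statements:
t1 = z * y
t2 = v - t1


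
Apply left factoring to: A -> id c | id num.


Common prefix: 'id'
Factored: A -> id A', A' -> c | num


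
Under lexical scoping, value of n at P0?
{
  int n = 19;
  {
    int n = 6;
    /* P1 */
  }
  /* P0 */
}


n declared in the same block as P0
n = 19


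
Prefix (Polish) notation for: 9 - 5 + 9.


left-to-right (same/higher precedence on left): tree is (+ (- 9 5) 9)
Prefix: + - 9 5 9


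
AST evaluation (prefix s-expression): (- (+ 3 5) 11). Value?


Evaluate inner: (+ 3 5) = 8
Evaluate root: (- 8 11) = -3
Result: -3


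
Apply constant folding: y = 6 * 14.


6 * 14 = 84 at compile time
Optimized: y = 84


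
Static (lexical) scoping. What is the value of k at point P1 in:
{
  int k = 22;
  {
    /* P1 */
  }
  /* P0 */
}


P1's block does not declare k; resolves to the enclosing declaration at depth 0
k = 22


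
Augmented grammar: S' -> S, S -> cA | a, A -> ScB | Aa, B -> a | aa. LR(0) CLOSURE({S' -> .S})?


Start: S' -> .S
For each item with dot before a nonterminal B, add B -> .γ for every B-production
Closure: [S' -> .S, S -> .cA, S -> .a]


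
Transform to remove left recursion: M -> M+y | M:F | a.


Left-recursive alternatives: M+y, M:F; non-recursive: a
Introduce M': M -> aM', M' -> +yM' | :FM' | ε


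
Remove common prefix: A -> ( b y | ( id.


Common prefix: '('
Factored: A -> ( A', A' -> b y | id


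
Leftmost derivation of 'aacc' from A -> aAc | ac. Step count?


Derivation: A => aAc => aacc
Steps: 2


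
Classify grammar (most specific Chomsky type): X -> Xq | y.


Left-linear: every RHS is a terminal or one nonterminal followed by a terminal
Classification: Type 3 (Regular)


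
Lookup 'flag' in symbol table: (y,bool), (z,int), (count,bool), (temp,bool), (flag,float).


Lookup 'flag' → type float


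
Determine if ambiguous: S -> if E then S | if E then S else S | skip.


dangling else: 'if E then if E then skip else skip' parses two ways
Ambiguous


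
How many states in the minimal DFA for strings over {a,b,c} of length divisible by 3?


Track length mod 3: states 0..2, accept at 0
Minimal DFA: 3 states


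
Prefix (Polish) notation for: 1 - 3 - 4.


left-to-right (same/higher precedence on left): tree is (- (- 1 3) 4)
Prefix: - - 1 3 4


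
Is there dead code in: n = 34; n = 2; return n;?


first assignment to n is overwritten before any read
Dead: 'n = 34'


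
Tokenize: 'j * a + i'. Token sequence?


Scan left to right, longest-match per lexeme
Tokens: ID(j), OP(*), ID(a), OP(+), ID(i)


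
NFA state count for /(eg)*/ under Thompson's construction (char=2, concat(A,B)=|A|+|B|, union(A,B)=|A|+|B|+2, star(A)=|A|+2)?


Syntax tree has 2 char leaf(s), 0 union(s), 1 star(s)
chars contribute 2×2 = 4; each union adds +2; each star adds +2
Total: 4 + 0 + 2 = 6 states


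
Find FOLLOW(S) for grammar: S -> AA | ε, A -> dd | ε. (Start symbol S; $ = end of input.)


$ ∈ FOLLOW(S). For each A -> αBβ: add FIRST(β)\{ε} to FOLLOW(B); if β nullable, add FOLLOW(A).
FOLLOW(S) = {$}


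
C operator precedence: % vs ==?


'%' is multiplicative (level 10); '==' is equality (level 6)
Higher level binds tighter
'%' has higher precedence than '=='


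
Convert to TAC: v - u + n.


Break into single-operator statements:
t1 = v - u
t2 = t1 + n


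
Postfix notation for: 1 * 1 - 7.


Left to right (same or higher precedence on left)
Postfix: 1 1 * 7 -


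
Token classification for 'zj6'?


Pattern: letter/underscore followed by alphanumerics, not a keyword
Type: IDENTIFIER


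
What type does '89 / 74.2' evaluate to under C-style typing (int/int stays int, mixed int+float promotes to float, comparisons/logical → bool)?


Operand types: int / float
Rule: mixed int/float promotes to float; int/int stays int
Result type: float


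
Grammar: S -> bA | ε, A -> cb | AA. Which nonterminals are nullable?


A nonterminal is nullable iff some alternative derives ε (directly, or every symbol in it is nullable)
Nullable: {S}


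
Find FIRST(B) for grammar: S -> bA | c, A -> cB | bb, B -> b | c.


Per alternative of B: FIRST(b) = {b}; FIRST(c) = {c}
FIRST(B) = {b, c}


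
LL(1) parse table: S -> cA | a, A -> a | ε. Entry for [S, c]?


For [S, c]: 'c' ∈ FIRST(cA)
Entry: S -> cA


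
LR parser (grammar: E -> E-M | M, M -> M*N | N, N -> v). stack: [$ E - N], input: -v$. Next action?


'N' (not preceded by M*) is the handle for M -> N
Action: reduce (M -> N)


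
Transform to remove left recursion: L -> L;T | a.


Left-recursive alternatives: L;T; non-recursive: a
Introduce L': L -> aL', L' -> ;TL' | ε


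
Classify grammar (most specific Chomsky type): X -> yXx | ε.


Single nonterminal LHS, but y^n x^n is not regular
Classification: Type 2 (Context-Free)


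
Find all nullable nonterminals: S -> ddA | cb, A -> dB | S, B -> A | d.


A nonterminal is nullable iff some alternative derives ε (directly, or every symbol in it is nullable)
Nullable: {}


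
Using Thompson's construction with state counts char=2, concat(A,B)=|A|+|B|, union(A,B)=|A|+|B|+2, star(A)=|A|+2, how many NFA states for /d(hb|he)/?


Syntax tree has 5 char leaf(s), 1 union(s), 0 star(s)
chars contribute 5×2 = 10; each union adds +2; each star adds +2
Total: 10 + 2 + 0 = 12 states


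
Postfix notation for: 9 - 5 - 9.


Left to right (same or higher precedence on left)
Postfix: 9 5 - 9 -


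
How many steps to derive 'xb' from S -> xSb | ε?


Derivation: S => xSb => xb
Steps: 2


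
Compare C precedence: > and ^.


'>' is relational (level 7); '^' is bitwise XOR (level 4)
Higher level binds tighter
'>' has higher precedence than '^'


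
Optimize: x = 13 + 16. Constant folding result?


13 + 16 = 29 at compile time
Optimized: x = 29


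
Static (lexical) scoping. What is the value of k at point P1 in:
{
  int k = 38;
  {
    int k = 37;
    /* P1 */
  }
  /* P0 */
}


k declared in the same block as P1
k = 37


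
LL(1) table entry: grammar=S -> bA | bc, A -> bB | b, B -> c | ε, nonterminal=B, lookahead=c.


For [B, c]: 'c' ∈ FIRST(c)
Entry: B -> c


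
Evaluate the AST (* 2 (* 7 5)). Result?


Evaluate inner: (* 7 5) = 35
Evaluate root: (* 2 35) = 70
Result: 70


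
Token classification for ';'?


Pattern: delimiter/punctuation
Type: PUNCTUATION


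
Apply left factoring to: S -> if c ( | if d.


Common prefix: 'if'
Factored: S -> if S', S' -> c ( | d


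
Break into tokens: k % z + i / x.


Scan left to right, longest-match per lexeme
Tokens: ID(k), OP(%), ID(z), OP(+), ID(i), OP(/), ID(x)


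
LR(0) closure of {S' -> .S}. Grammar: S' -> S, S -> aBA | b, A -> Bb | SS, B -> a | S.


Start: S' -> .S
For each item with dot before a nonterminal B, add B -> .γ for every B-production
Closure: [S' -> .S, S -> .aBA, S -> .b]


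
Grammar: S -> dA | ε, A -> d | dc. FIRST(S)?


Per alternative of S: FIRST(dA) = {d}; FIRST(ε) = {ε}
FIRST(S) = {d, ε}


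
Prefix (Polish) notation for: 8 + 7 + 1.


left-to-right (same/higher precedence on left): tree is (+ (+ 8 7) 1)
Prefix: + + 8 7 1


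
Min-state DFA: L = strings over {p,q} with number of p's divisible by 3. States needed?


Track (count of p) mod 3: states 0..2, accept at 0
Minimal DFA: 3 states


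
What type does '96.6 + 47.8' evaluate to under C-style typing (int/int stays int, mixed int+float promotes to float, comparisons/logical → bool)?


Operand types: float + float
Rule: mixed int/float promotes to float; int/int stays int
Result type: float


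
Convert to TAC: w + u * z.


Break into single-operator statements:
t1 = u * z
t2 = w + t1


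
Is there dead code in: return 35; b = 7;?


statement follows a return and is unreachable
Dead: 'b = 7'


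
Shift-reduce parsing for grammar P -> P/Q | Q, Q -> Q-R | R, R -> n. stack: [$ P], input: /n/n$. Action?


shift '/' to continue P -> P/Q
Action: shift


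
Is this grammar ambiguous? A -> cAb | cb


balanced c^n…b^n: each string has a unique parse
Unambiguous


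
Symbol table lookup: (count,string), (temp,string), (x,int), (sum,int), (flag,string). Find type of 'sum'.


Lookup 'sum' → type int


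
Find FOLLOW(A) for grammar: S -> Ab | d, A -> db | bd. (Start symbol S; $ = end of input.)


$ ∈ FOLLOW(S). For each A -> αBβ: add FIRST(β)\{ε} to FOLLOW(B); if β nullable, add FOLLOW(A).
FOLLOW(A) = {b}


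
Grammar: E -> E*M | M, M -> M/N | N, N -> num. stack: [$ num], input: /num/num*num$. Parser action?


'num' on top is the handle for N -> num
Action: reduce (N -> num)


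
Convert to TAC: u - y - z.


Break into single-operator statements:
t1 = u - y
t2 = t1 - z


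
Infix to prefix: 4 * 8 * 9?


left-to-right (same/higher precedence on left): tree is (* (* 4 8) 9)
Prefix: * * 4 8 9


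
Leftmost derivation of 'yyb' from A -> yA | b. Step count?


Derivation: A => yA => yyA => yyb
Steps: 3


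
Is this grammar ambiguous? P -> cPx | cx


balanced c^n…x^n: each string has a unique parse
Unambiguous


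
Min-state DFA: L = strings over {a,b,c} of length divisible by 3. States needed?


Track length mod 3: states 0..2, accept at 0
Minimal DFA: 3 states


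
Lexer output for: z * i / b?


Scan left to right, longest-match per lexeme
Tokens: ID(z), OP(*), ID(i), OP(/), ID(b)


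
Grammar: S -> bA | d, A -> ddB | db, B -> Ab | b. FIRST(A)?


Per alternative of A: FIRST(ddB) = {d}; FIRST(db) = {d}
FIRST(A) = {d}


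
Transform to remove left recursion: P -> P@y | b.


Left-recursive alternatives: P@y; non-recursive: b
Introduce P': P -> bP', P' -> @yP' | ε


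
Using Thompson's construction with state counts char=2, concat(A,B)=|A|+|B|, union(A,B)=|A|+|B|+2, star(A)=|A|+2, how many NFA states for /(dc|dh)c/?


Syntax tree has 5 char leaf(s), 1 union(s), 0 star(s)
chars contribute 5×2 = 10; each union adds +2; each star adds +2
Total: 10 + 2 + 0 = 12 states


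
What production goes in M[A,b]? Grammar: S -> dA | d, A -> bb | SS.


For [A, b]: 'b' ∈ FIRST(bb)
Entry: A -> bb


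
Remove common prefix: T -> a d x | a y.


Common prefix: 'a'
Factored: T -> a T', T' -> d x | y


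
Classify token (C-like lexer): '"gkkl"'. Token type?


Pattern: double-quoted sequence
Type: STRING_LITERAL


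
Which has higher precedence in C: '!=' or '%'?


'%' is multiplicative (level 10); '!=' is equality (level 6)
Higher level binds tighter
'%' has higher precedence than '!='


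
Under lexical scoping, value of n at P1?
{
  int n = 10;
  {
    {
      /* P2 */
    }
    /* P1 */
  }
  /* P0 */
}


P1's block does not declare n; resolves to the enclosing declaration at depth 0
n = 10


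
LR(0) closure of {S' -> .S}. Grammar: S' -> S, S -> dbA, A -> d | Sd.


Start: S' -> .S
For each item with dot before a nonterminal B, add B -> .γ for every B-production
Closure: [S' -> .S, S -> .dbA]


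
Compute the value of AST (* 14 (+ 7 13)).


Evaluate inner: (+ 7 13) = 20
Evaluate root: (* 14 20) = 280
Result: 280


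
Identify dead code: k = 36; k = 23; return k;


first assignment to k is overwritten before any read
Dead: 'k = 36'


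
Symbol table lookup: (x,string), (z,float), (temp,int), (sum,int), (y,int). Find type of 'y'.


Lookup 'y' → type int


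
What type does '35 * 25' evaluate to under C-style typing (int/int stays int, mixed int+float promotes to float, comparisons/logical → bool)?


Operand types: int * int
Rule: mixed int/float promotes to float; int/int stays int
Result type: int


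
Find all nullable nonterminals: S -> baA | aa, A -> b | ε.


A nonterminal is nullable iff some alternative derives ε (directly, or every symbol in it is nullable)
Nullable: {A}


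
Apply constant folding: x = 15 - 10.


15 - 10 = 5 at compile time
Optimized: x = 5


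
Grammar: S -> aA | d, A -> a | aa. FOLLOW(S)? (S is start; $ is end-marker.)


$ ∈ FOLLOW(S). For each A -> αBβ: add FIRST(β)\{ε} to FOLLOW(B); if β nullable, add FOLLOW(A).
FOLLOW(S) = {$}


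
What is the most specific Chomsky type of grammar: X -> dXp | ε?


Single nonterminal LHS, but d^n p^n is not regular
Classification: Type 2 (Context-Free)


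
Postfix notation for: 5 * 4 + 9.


Left to right (same or higher precedence on left)
Postfix: 5 4 * 9 +


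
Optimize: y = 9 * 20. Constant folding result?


9 * 20 = 180 at compile time
Optimized: y = 180


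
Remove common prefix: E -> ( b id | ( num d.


Common prefix: '('
Factored: E -> ( E', E' -> b id | num d


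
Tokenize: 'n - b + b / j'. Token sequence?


Scan left to right, longest-match per lexeme
Tokens: ID(n), OP(-), ID(b), OP(+), ID(b), OP(/), ID(j)


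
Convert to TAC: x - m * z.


Break into single-operator statements:
t1 = m * z
t2 = x - t1


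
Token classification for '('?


Pattern: delimiter/punctuation
Type: PUNCTUATION


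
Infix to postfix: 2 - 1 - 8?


Left to right (same or higher precedence on left)
Postfix: 2 1 - 8 -


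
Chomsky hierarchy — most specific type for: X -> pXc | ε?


Single nonterminal LHS, but p^n c^n is not regular
Classification: Type 2 (Context-Free)


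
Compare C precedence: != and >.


'>' is relational (level 7); '!=' is equality (level 6)
Higher level binds tighter
'>' has higher precedence than '!='


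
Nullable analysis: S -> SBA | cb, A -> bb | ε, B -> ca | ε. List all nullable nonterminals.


A nonterminal is nullable iff some alternative derives ε (directly, or every symbol in it is nullable)
Nullable: {A, B}


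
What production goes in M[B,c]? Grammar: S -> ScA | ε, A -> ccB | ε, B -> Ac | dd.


For [B, c]: 'c' ∈ FIRST(Ac)
Entry: B -> Ac


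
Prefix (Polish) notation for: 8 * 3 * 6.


left-to-right (same/higher precedence on left): tree is (* (* 8 3) 6)
Prefix: * * 8 3 6


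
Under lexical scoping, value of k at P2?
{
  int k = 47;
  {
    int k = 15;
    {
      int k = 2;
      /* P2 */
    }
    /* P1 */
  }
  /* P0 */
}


k declared in the same block as P2
k = 2


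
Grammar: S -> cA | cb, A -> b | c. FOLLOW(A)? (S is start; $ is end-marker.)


$ ∈ FOLLOW(S). For each A -> αBβ: add FIRST(β)\{ε} to FOLLOW(B); if β nullable, add FOLLOW(A).
FOLLOW(A) = {$}


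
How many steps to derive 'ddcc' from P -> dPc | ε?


Derivation: P => dPc => ddPcc => ddcc
Steps: 3


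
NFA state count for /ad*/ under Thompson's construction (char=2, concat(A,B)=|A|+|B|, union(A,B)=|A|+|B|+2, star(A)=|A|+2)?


Syntax tree has 2 char leaf(s), 0 union(s), 1 star(s)
chars contribute 2×2 = 4; each union adds +2; each star adds +2
Total: 4 + 0 + 2 = 6 states


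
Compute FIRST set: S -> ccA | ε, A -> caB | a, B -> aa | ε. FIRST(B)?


Per alternative of B: FIRST(aa) = {a}; FIRST(ε) = {ε}
FIRST(B) = {a, ε}


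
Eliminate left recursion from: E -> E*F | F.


Left-recursive alternatives: E*F; non-recursive: F
Introduce E': E -> FE', E' -> *FE' | ε


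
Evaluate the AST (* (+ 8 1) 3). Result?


Evaluate inner: (+ 8 1) = 9
Evaluate root: (* 9 3) = 27
Result: 27


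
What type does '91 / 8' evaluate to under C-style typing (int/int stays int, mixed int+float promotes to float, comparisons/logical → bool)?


Operand types: int / int
Rule: mixed int/float promotes to float; int/int stays int
Result type: int


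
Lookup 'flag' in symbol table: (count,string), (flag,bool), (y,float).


Lookup 'flag' → type bool


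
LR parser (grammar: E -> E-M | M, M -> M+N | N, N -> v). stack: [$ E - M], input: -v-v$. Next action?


handle 'E-M' on top; lookahead ∈ FOLLOW(E) = {-, $}
Action: reduce (E -> E-M)


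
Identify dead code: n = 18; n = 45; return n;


first assignment to n is overwritten before any read
Dead: 'n = 18'


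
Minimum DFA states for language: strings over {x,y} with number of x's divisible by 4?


Track (count of x) mod 4: states 0..3, accept at 0
Minimal DFA: 4 states


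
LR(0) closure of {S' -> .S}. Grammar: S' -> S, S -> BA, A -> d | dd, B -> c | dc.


Start: S' -> .S
For each item with dot before a nonterminal B, add B -> .γ for every B-production
Closure: [S' -> .S, S -> .BA, B -> .c, B -> .dc]


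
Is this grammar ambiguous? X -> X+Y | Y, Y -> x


precedence layered via separate nonterminal Y: deterministic
Unambiguous


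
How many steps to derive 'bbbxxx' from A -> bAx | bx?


Derivation: A => bAx => bbAxx => bbbxxx
Steps: 3


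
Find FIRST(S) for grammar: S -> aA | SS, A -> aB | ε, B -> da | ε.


Per alternative of S: FIRST(aA) = {a}; FIRST(SS) = {a}
FIRST(S) = {a}


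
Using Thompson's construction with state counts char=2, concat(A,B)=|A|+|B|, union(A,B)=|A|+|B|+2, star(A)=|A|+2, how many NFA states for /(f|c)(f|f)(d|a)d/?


Syntax tree has 7 char leaf(s), 3 union(s), 0 star(s)
chars contribute 7×2 = 14; each union adds +2; each star adds +2
Total: 14 + 6 + 0 = 20 states


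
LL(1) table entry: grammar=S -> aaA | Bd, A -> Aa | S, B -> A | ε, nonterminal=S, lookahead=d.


For [S, d]: 'd' ∈ FIRST(Bd)
Entry: S -> Bd


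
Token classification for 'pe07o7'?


Pattern: letter/underscore followed by alphanumerics, not a keyword
Type: IDENTIFIER


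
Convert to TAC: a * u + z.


Break into single-operator statements:
t1 = a * u
t2 = t1 + z


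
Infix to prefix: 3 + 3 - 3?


left-to-right (same/higher precedence on left): tree is (- (+ 3 3) 3)
Prefix: - + 3 3 3


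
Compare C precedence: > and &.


'>' is relational (level 7); '&' is bitwise AND (level 5)
Higher level binds tighter
'>' has higher precedence than '&'


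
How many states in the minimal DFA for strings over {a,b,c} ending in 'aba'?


Track the longest suffix of input matching a prefix of 'aba': 4 classes (prefixes of length 0..3)
Minimal DFA: 4 states


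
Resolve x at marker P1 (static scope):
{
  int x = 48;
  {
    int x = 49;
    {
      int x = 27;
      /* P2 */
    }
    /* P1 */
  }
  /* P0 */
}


x declared in the same block as P1
x = 49


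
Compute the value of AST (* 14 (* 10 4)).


Evaluate inner: (* 10 4) = 40
Evaluate root: (* 14 40) = 560
Result: 560


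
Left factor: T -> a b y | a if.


Common prefix: 'a'
Factored: T -> a T', T' -> b y | if


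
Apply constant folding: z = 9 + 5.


9 + 5 = 14 at compile time
Optimized: z = 14


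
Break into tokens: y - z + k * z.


Scan left to right, longest-match per lexeme
Tokens: ID(y), OP(-), ID(z), OP(+), ID(k), OP(*), ID(z)


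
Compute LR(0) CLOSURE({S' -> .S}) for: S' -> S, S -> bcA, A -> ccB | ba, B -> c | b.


Start: S' -> .S
For each item with dot before a nonterminal B, add B -> .γ for every B-production
Closure: [S' -> .S, S -> .bcA]


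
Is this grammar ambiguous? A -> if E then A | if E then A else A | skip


dangling else: 'if E then if E then skip else skip' parses two ways
Ambiguous


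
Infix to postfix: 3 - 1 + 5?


Left to right (same or higher precedence on left)
Postfix: 3 1 - 5 +


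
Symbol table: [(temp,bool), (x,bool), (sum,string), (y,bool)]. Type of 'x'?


Lookup 'x' → type bool


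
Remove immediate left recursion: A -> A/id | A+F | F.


Left-recursive alternatives: A/id, A+F; non-recursive: F
Introduce A': A -> FA', A' -> /idA' | +FA' | ε


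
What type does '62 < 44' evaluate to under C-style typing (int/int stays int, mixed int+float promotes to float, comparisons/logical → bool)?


Operand types: int < int
Rule: comparison yields bool
Result type: bool


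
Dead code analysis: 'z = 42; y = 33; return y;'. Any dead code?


z is assigned but never read
Dead: 'z = 42'


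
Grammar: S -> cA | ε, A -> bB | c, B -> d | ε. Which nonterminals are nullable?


A nonterminal is nullable iff some alternative derives ε (directly, or every symbol in it is nullable)
Nullable: {B, S}


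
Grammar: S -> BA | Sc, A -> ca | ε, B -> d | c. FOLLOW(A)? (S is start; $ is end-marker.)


$ ∈ FOLLOW(S). For each A -> αBβ: add FIRST(β)\{ε} to FOLLOW(B); if β nullable, add FOLLOW(A).
FOLLOW(A) = {$, c}


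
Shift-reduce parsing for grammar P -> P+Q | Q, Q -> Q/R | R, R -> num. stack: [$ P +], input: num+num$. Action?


no handle ('P+' is not any RHS); shift 'num'
Action: shift


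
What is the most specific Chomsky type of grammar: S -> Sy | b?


Left-linear: every RHS is a terminal or one nonterminal followed by a terminal
Classification: Type 3 (Regular)


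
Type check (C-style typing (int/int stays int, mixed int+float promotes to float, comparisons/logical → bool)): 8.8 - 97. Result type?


Operand types: float - int
Rule: mixed int/float promotes to float; int/int stays int
Result type: float


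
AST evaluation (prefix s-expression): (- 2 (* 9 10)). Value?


Evaluate inner: (* 9 10) = 90
Evaluate root: (- 2 90) = -88
Result: -88


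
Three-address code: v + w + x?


Break into single-operator statements:
t1 = v + w
t2 = t1 + x


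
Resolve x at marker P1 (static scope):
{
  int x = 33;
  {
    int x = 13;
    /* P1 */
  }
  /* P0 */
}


x declared in the same block as P1
x = 13


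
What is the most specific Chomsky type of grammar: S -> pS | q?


Right-linear: every RHS is a terminal or a terminal followed by one nonterminal
Classification: Type 3 (Regular)


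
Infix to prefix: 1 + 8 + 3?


left-to-right (same/higher precedence on left): tree is (+ (+ 1 8) 3)
Prefix: + + 1 8 3


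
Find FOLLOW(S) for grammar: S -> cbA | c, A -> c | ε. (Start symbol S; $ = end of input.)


$ ∈ FOLLOW(S). For each A -> αBβ: add FIRST(β)\{ε} to FOLLOW(B); if β nullable, add FOLLOW(A).
FOLLOW(S) = {$}


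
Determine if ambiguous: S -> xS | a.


right-linear, alternatives start with distinct terminals 'x' vs 'a': unique leftmost derivation
Unambiguous


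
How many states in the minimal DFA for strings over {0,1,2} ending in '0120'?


Track the longest suffix of input matching a prefix of '0120': 5 classes (prefixes of length 0..4)
Minimal DFA: 5 states


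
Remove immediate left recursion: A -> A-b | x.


Left-recursive alternatives: A-b; non-recursive: x
Introduce A': A -> xA', A' -> -bA' | ε


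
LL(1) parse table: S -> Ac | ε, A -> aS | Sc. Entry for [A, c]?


For [A, c]: 'c' ∈ FIRST(Sc)
Entry: A -> Sc


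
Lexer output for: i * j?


Scan left to right, longest-match per lexeme
Tokens: ID(i), OP(*), ID(j)


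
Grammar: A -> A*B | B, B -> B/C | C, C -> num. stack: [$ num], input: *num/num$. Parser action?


'num' on top is the handle for C -> num
Action: reduce (C -> num)


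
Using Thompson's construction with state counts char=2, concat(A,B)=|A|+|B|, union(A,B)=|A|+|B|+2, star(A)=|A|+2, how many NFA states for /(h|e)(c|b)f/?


Syntax tree has 5 char leaf(s), 2 union(s), 0 star(s)
chars contribute 5×2 = 10; each union adds +2; each star adds +2
Total: 10 + 4 + 0 = 14 states


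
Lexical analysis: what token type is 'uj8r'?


Pattern: letter/underscore followed by alphanumerics, not a keyword
Type: IDENTIFIER


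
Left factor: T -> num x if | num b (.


Common prefix: 'num'
Factored: T -> num T', T' -> x if | b (


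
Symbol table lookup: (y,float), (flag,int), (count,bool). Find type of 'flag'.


Lookup 'flag' → type int


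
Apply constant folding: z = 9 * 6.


9 * 6 = 54 at compile time
Optimized: z = 54


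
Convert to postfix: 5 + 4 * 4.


* has higher precedence, evaluate 4*4 first
Postfix: 5 4 4 * +


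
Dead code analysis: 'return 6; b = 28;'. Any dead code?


statement follows a return and is unreachable
Dead: 'b = 28'


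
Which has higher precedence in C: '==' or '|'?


'==' is equality (level 6); '|' is bitwise OR (level 3)
Higher level binds tighter
'==' has higher precedence than '|'


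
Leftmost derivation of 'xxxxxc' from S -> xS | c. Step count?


Derivation: S => xS => xxS => xxxS => xxxxS => xxxxxS => xxxxxc
Steps: 6


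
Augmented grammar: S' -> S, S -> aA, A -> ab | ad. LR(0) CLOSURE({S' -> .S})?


Start: S' -> .S
For each item with dot before a nonterminal B, add B -> .γ for every B-production
Closure: [S' -> .S, S -> .aA]


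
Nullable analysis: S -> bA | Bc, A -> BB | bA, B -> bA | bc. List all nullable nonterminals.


A nonterminal is nullable iff some alternative derives ε (directly, or every symbol in it is nullable)
Nullable: {}


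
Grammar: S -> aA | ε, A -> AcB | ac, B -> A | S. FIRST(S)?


Per alternative of S: FIRST(aA) = {a}; FIRST(ε) = {ε}
FIRST(S) = {a, ε}


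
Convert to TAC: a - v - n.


Break into single-operator statements:
t1 = a - v
t2 = t1 - n


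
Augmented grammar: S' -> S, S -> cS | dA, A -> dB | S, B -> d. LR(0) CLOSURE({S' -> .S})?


Start: S' -> .S
For each item with dot before a nonterminal B, add B -> .γ for every B-production
Closure: [S' -> .S, S -> .cS, S -> .dA]


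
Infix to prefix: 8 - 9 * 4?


'*' binds tighter: tree is (- 8 (* 9 4))
Prefix: - 8 * 9 4


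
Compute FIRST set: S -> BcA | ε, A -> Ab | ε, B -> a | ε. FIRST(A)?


Per alternative of A: FIRST(Ab) = {b}; FIRST(ε) = {ε}
FIRST(A) = {b, ε}


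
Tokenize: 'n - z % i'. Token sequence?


Scan left to right, longest-match per lexeme
Tokens: ID(n), OP(-), ID(z), OP(%), ID(i)


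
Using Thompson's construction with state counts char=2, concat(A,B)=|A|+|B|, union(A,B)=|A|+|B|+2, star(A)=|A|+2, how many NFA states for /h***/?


Syntax tree has 1 char leaf(s), 0 union(s), 3 star(s)
chars contribute 1×2 = 2; each union adds +2; each star adds +2
Total: 2 + 0 + 6 = 8 states


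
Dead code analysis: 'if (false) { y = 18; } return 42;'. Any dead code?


condition is constant false, so the whole block is unreachable
Dead: 'if (false) { y = 18; }'


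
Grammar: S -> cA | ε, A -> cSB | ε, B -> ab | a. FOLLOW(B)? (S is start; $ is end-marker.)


$ ∈ FOLLOW(S). For each A -> αBβ: add FIRST(β)\{ε} to FOLLOW(B); if β nullable, add FOLLOW(A).
FOLLOW(B) = {$, a}


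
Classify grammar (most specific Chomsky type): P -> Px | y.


Left-linear: every RHS is a terminal or one nonterminal followed by a terminal
Classification: Type 3 (Regular)


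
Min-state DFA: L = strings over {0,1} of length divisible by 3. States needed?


Track length mod 3: states 0..2, accept at 0
Minimal DFA: 3 states


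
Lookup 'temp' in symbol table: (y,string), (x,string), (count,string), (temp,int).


Lookup 'temp' → type int


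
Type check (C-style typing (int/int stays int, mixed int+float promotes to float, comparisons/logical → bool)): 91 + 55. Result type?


Operand types: int + int
Rule: mixed int/float promotes to float; int/int stays int
Result type: int


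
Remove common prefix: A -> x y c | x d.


Common prefix: 'x'
Factored: A -> x A', A' -> y c | d


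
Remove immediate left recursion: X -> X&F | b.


Left-recursive alternatives: X&F; non-recursive: b
Introduce X': X -> bX', X' -> &FX' | ε


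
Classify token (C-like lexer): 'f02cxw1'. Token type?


Pattern: letter/underscore followed by alphanumerics, not a keyword
Type: IDENTIFIER


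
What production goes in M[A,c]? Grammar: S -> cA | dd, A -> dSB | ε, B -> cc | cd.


For [A, c]: ε is nullable and 'c' ∈ FOLLOW(A)
Entry: A -> ε


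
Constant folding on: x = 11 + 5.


11 + 5 = 16 at compile time
Optimized: x = 16


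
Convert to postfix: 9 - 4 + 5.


Left to right (same or higher precedence on left)
Postfix: 9 4 - 5 +


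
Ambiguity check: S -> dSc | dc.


balanced d^n…c^n: each string has a unique parse
Unambiguous


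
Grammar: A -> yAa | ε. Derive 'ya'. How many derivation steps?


Derivation: A => yAa => ya
Steps: 2


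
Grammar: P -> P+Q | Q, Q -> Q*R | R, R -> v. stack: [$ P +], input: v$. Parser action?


no handle ('P+' is not any RHS); shift 'v'
Action: shift


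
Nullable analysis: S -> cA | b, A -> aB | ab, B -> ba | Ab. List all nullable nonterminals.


A nonterminal is nullable iff some alternative derives ε (directly, or every symbol in it is nullable)
Nullable: {}


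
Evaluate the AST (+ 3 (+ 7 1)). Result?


Evaluate inner: (+ 7 1) = 8
Evaluate root: (+ 3 8) = 11
Result: 11


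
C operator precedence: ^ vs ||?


'^' is bitwise XOR (level 4); '||' is logical OR (level 1)
Higher level binds tighter
'^' has higher precedence than '||'


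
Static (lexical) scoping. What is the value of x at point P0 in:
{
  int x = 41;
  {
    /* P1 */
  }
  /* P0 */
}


x declared in the same block as P0
x = 41


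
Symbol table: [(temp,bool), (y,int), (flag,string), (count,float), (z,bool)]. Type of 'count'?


Lookup 'count' → type float


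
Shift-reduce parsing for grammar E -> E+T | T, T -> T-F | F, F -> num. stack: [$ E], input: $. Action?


start symbol E on stack, input exhausted
Action: accept


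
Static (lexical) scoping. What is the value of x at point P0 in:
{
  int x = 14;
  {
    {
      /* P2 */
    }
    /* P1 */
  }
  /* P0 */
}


x declared in the same block as P0
x = 14


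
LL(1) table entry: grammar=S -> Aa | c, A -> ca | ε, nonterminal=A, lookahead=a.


For [A, a]: ε is nullable and 'a' ∈ FOLLOW(A)
Entry: A -> ε


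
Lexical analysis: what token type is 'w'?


Pattern: letter/underscore followed by alphanumerics, not a keyword
Type: IDENTIFIER


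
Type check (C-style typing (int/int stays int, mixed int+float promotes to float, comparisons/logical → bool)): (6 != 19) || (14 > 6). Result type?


Operand types: bool || bool
Rule: logical operators take bool operands and yield bool
Result type: bool


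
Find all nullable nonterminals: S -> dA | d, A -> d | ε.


A nonterminal is nullable iff some alternative derives ε (directly, or every symbol in it is nullable)
Nullable: {A}


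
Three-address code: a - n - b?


Break into single-operator statements:
t1 = a - n
t2 = t1 - b


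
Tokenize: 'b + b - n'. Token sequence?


Scan left to right, longest-match per lexeme
Tokens: ID(b), OP(+), ID(b), OP(-), ID(n)


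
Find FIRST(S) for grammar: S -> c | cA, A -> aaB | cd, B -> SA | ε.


Per alternative of S: FIRST(c) = {c}; FIRST(cA) = {c}
FIRST(S) = {c}


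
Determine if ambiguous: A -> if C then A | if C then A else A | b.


dangling else: 'if C then if C then b else b' parses two ways
Ambiguous


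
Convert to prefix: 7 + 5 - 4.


left-to-right (same/higher precedence on left): tree is (- (+ 7 5) 4)
Prefix: - + 7 5 4


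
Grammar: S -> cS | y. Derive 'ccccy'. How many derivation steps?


Derivation: S => cS => ccS => cccS => ccccS => ccccy
Steps: 5


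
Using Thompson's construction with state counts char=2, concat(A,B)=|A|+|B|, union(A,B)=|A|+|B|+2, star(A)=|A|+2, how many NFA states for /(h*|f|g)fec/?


Syntax tree has 6 char leaf(s), 2 union(s), 1 star(s)
chars contribute 6×2 = 12; each union adds +2; each star adds +2
Total: 12 + 4 + 2 = 18 states


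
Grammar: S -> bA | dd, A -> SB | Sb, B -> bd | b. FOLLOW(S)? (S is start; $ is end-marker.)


$ ∈ FOLLOW(S). For each A -> αBβ: add FIRST(β)\{ε} to FOLLOW(B); if β nullable, add FOLLOW(A).
FOLLOW(S) = {$, b}


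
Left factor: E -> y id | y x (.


Common prefix: 'y'
Factored: E -> y E', E' -> id | x (


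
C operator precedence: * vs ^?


'*' is multiplicative (level 10); '^' is bitwise XOR (level 4)
Higher level binds tighter
'*' has higher precedence than '^'


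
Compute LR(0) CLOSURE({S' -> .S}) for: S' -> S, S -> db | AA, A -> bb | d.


Start: S' -> .S
For each item with dot before a nonterminal B, add B -> .γ for every B-production
Closure: [S' -> .S, S -> .db, S -> .AA, A -> .bb, A -> .d]


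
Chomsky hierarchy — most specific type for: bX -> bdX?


LHS has context (more than one symbol) and |LHS| ≤ |RHS|
Classification: Type 1 (Context-Sensitive)


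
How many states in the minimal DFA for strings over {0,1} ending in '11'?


Track the longest suffix of input matching a prefix of '11': 3 classes (prefixes of length 0..2)
Minimal DFA: 3 states


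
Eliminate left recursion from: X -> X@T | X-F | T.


Left-recursive alternatives: X@T, X-F; non-recursive: T
Introduce X': X -> TX', X' -> @TX' | -FX' | ε


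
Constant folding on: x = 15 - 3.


15 - 3 = 12 at compile time
Optimized: x = 12


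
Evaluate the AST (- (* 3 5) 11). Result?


Evaluate inner: (* 3 5) = 15
Evaluate root: (- 15 11) = 4
Result: 4


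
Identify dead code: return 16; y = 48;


statement follows a return and is unreachable
Dead: 'y = 48'


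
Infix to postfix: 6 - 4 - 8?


Left to right (same or higher precedence on left)
Postfix: 6 4 - 8 -


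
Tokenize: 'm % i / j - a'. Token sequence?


Scan left to right, longest-match per lexeme
Tokens: ID(m), OP(%), ID(i), OP(/), ID(j), OP(-), ID(a)


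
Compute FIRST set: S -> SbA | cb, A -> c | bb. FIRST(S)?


Per alternative of S: FIRST(SbA) = {c}; FIRST(cb) = {c}
FIRST(S) = {c}


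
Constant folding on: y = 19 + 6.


19 + 6 = 25 at compile time
Optimized: y = 25


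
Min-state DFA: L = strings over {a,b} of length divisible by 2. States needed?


Track length mod 2: states 0..1, accept at 0
Minimal DFA: 2 states


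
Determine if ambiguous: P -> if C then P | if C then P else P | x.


dangling else: 'if C then if C then x else x' parses two ways
Ambiguous


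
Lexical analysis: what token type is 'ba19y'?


Pattern: letter/underscore followed by alphanumerics, not a keyword
Type: IDENTIFIER


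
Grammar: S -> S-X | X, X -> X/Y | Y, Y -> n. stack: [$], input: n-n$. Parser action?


no handle on stack; shift 'n'
Action: shift


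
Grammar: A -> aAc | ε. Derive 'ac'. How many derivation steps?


Derivation: A => aAc => ac
Steps: 2


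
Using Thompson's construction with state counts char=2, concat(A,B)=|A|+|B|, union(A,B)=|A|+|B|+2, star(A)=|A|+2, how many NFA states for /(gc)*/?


Syntax tree has 2 char leaf(s), 0 union(s), 1 star(s)
chars contribute 2×2 = 4; each union adds +2; each star adds +2
Total: 4 + 0 + 2 = 6 states


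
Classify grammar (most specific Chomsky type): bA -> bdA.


LHS has context (more than one symbol) and |LHS| ≤ |RHS|
Classification: Type 1 (Context-Sensitive)


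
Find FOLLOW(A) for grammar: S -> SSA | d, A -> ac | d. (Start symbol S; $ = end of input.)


$ ∈ FOLLOW(S). For each A -> αBβ: add FIRST(β)\{ε} to FOLLOW(B); if β nullable, add FOLLOW(A).
FOLLOW(A) = {$, a, d}


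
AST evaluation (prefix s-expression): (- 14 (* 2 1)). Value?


Evaluate inner: (* 2 1) = 2
Evaluate root: (- 14 2) = 12
Result: 12


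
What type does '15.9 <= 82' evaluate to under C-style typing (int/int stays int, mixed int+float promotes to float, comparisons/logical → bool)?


Operand types: float <= int
Rule: comparison yields bool
Result type: bool


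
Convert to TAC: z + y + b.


Break into single-operator statements:
t1 = z + y
t2 = t1 + b


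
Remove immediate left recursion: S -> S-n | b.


Left-recursive alternatives: S-n; non-recursive: b
Introduce S': S -> bS', S' -> -nS' | ε


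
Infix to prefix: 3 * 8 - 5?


left-to-right (same/higher precedence on left): tree is (- (* 3 8) 5)
Prefix: - * 3 8 5
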